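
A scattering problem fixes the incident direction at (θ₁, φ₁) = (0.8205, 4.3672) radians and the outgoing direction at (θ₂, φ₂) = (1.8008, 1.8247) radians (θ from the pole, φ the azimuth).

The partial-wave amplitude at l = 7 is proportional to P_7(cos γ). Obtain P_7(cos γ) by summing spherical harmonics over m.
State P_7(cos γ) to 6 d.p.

Summing Y*_{l m}(θ₁,φ₁)·Y_{l m}(θ₂,φ₂) over m ∈ [−7, 7]; prefactor 4π/(2·7+1) = 0.837758:
  term(m=-7) = (0.011524, -0.020187)   from Y*(Ω₁)=(0.037169, -0.041931), Y(Ω₂)=(0.406017, -0.085067)
  term(m=-6) = (0.063865, -0.031084)   from Y*(Ω₁)=(0.093754, 0.171478), Y(Ω₂)=(0.017211, -0.363027)
  term(m=-5) = (-0.039934, -0.005877)   from Y*(Ω₁)=(-0.382953, 0.059896), Y(Ω₂)=(0.099446, 0.030902)
  term(m=-4) = (-0.112015, -0.103358)   from Y*(Ω₁)=(0.082378, -0.428245), Y(Ω₂)=(0.184220, -0.297006)
  term(m=-3) = (-0.000141, -0.000612)   from Y*(Ω₁)=(0.120129, 0.071232), Y(Ω₂)=(-0.003106, -0.003257)
  term(m=-2) = (0.035546, -0.090941)   from Y*(Ω₁)=(0.230245, -0.190176), Y(Ω₂)=(0.285706, -0.158991)
  term(m=-1) = (0.010862, -0.007417)   from Y*(Ω₁)=(0.096745, 0.269047), Y(Ω₂)=(-0.011555, -0.044528)
  term(m=+0) = (0.070645, 0.000000)   from Y*(Ω₁)=(0.222019, -0.000000), Y(Ω₂)=(0.318194, 0.000000)
  term(m=+1) = (0.010862, 0.007417)   from Y*(Ω₁)=(-0.096745, 0.269047), Y(Ω₂)=(0.011555, -0.044528)
  term(m=+2) = (0.035546, 0.090941)   from Y*(Ω₁)=(0.230245, 0.190176), Y(Ω₂)=(0.285706, 0.158991)
  term(m=+3) = (-0.000141, 0.000612)   from Y*(Ω₁)=(-0.120129, 0.071232), Y(Ω₂)=(0.003106, -0.003257)
  term(m=+4) = (-0.112015, 0.103358)   from Y*(Ω₁)=(0.082378, 0.428245), Y(Ω₂)=(0.184220, 0.297006)
  term(m=+5) = (-0.039934, 0.005877)   from Y*(Ω₁)=(0.382953, 0.059896), Y(Ω₂)=(-0.099446, 0.030902)
  term(m=+6) = (0.063865, 0.031084)   from Y*(Ω₁)=(0.093754, -0.171478), Y(Ω₂)=(0.017211, 0.363027)
  term(m=+7) = (0.011524, 0.020187)   from Y*(Ω₁)=(-0.037169, -0.041931), Y(Ω₂)=(-0.406017, -0.085067)
Σ over m = (0.010059, -0.000000); ×(4π/15) → (0.008427, -0.000000). Real part: 0.008427

0.008427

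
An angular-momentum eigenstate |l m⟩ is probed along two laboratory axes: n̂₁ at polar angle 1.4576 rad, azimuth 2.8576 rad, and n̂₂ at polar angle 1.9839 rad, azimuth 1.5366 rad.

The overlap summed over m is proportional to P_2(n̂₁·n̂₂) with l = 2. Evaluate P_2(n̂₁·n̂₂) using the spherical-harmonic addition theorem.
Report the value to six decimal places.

-0.451607

Addition theorem: P_2(cos γ) = (4π/5) Σ_m Y*_{lm}(Ω₁) Y_{lm}(Ω₂), m = −2…2:
  m=-2: (0.321469, -0.205139) × (-0.323263, -0.022143) = (-0.108462, 0.059195)  (running Σ = (-0.108462, 0.059195))
  m=-1: (-0.083232, 0.024294) × (-0.009712, 0.283887) = (-0.006088, -0.023864)  (running Σ = (-0.114550, 0.035331))
  m=0: (-0.303320, -0.000000) × (-0.162901, 0.000000) = (0.049411, 0.000000)  (running Σ = (-0.065139, 0.035331))
  m=1: (0.083232, 0.024294) × (0.009712, 0.283887) = (-0.006088, 0.023864)  (running Σ = (-0.071227, 0.059195))
  m=2: (0.321469, 0.205139) × (-0.323263, 0.022143) = (-0.108462, -0.059195)  (running Σ = (-0.179689, 0.000000))
Total Σ_m = (-0.179689, 0.000000). Multiply by 2.513274: (-0.451607, 0.000000). P_2(cos γ) = -0.451607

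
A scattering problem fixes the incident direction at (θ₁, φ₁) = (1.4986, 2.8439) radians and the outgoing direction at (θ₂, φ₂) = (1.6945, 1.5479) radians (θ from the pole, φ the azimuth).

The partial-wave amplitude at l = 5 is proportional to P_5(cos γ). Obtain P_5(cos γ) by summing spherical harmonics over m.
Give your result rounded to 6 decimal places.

Summing Y*_{l m}(θ₁,φ₁)·Y_{l m}(θ₂,φ₂) over m ∈ [−5, 5]; prefactor 4π/(2·5+1) = 1.142397:
  [-5]  conj(Y_{5,-5})(Ω₁) = (-0.037676, 0.456566) ; Y_{5,-5}(Ω₂) = (0.051024, -0.443744) ; Δ = (0.200676, 0.040014)
  [-4]  conj(Y_{5,-4})(Ω₁) = (0.038865, -0.097298) ; Y_{5,-4}(Ω₂) = (-0.174891, -0.016062) ; Δ = (-0.008360, 0.016392)
  [-3]  conj(Y_{5,-3})(Ω₁) = (0.205143, -0.254870) ; Y_{5,-3}(Ω₂) = (0.020024, -0.291062) ; Δ = (-0.070075, -0.064813)
  [-2]  conj(Y_{5,-2})(Ω₁) = (-0.099116, 0.067140) ; Y_{5,-2}(Ω₂) = (-0.196320, -0.008996) ; Δ = (0.020063, -0.012289)
  [-1]  conj(Y_{5,-1})(Ω₁) = (-0.283323, 0.086926) ; Y_{5,-1}(Ω₂) = (0.005761, -0.251570) ; Δ = (0.020236, 0.071777)
  [+0]  conj(Y_{5,0})(Ω₁) = (0.123483, -0.000000) ; Y_{5,0}(Ω₂) = (-0.201287, 0.000000) ; Δ = (-0.024855, 0.000000)
  [+1]  conj(Y_{5,1})(Ω₁) = (0.283323, 0.086926) ; Y_{5,1}(Ω₂) = (-0.005761, -0.251570) ; Δ = (0.020236, -0.071777)
  [+2]  conj(Y_{5,2})(Ω₁) = (-0.099116, -0.067140) ; Y_{5,2}(Ω₂) = (-0.196320, 0.008996) ; Δ = (0.020063, 0.012289)
  [+3]  conj(Y_{5,3})(Ω₁) = (-0.205143, -0.254870) ; Y_{5,3}(Ω₂) = (-0.020024, -0.291062) ; Δ = (-0.070075, 0.064813)
  [+4]  conj(Y_{5,4})(Ω₁) = (0.038865, 0.097298) ; Y_{5,4}(Ω₂) = (-0.174891, 0.016062) ; Δ = (-0.008360, -0.016392)
  [+5]  conj(Y_{5,5})(Ω₁) = (0.037676, 0.456566) ; Y_{5,5}(Ω₂) = (-0.051024, -0.443744) ; Δ = (0.200676, -0.040014)
Total Σ_m = (0.300224, 0.000000). Multiply by 1.142397: (0.342975, 0.000000). P_5(cos γ) = 0.342975

0.342975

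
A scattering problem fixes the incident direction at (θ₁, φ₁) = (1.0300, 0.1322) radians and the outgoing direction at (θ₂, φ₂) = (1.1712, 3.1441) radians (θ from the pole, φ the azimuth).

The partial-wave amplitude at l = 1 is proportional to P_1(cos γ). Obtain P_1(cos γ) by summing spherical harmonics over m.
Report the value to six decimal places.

Term-by-term m-sum for l=1 (normalisation 4π/3 = 4.188790):
  m=-1: 0.29361 + 0.03904j × -0.31827 + 0.00080j = -0.09348 - 0.01219j  (running Σ = -0.09348 - 0.01219j)
  m=0: 0.25154 + 0.00000j × 0.19009 + 0.00000j = 0.04782 + 0.00000j  (running Σ = -0.04566 - 0.01219j)
  m=1: -0.29361 + 0.03904j × 0.31827 + 0.00080j = -0.09348 + 0.01219j  (running Σ = -0.13914 + 0.00000j)
Accumulated sum -0.13914 + 0.00000j; after 4π/(2l+1) scaling, -0.58284 + 0.00000j ⇒ P_1 = -0.582838

-0.582838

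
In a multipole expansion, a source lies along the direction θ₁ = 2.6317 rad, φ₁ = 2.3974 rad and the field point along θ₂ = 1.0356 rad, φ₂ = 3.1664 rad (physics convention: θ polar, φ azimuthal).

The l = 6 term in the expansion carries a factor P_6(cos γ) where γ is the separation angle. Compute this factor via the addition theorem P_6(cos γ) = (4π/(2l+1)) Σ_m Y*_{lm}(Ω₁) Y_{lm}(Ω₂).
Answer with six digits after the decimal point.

-0.185686

Term-by-term m-sum for l=6 (normalisation 4π/13 = 0.966644):
  m=-6: Y*=-0.00160 + 0.00633j  Y=0.19351 - 0.02902j  product -0.00013 + 0.00127j
  m=-5: Y*=-0.03386 + 0.02215j  Y=-0.39880 + 0.04972j  product 0.01240 - 0.01052j
  m=-4: Y*=-0.14739 - 0.02452j  Y=0.36173 - 0.03601j  product -0.05420 - 0.00356j
  m=-3: Y*=-0.21853 - 0.28054j  Y=0.02926 - 0.00218j  product -0.00701 - 0.00773j
  m=-2: Y*=0.04112 - 0.49782j  Y=-0.34882 + 0.01732j  product -0.00572 + 0.17436j
  m=-1: Y*=0.16741 - 0.15415j  Y=0.10310 - 0.00256j  product 0.01686 - 0.01632j
  m=+0: Y*=-0.36189 + 0.00000j  Y=0.32196 + 0.00000j  product -0.11652 + 0.00000j
  m=+1: Y*=-0.16741 - 0.15415j  Y=-0.10310 - 0.00256j  product 0.01686 + 0.01632j
  m=+2: Y*=0.04112 + 0.49782j  Y=-0.34882 - 0.01732j  product -0.00572 - 0.17436j
  m=+3: Y*=0.21853 - 0.28054j  Y=-0.02926 - 0.00218j  product -0.00701 + 0.00773j
  m=+4: Y*=-0.14739 + 0.02452j  Y=0.36173 + 0.03601j  product -0.05420 + 0.00356j
  m=+5: Y*=0.03386 + 0.02215j  Y=0.39880 + 0.04972j  product 0.01240 + 0.01052j
  m=+6: Y*=-0.00160 - 0.00633j  Y=0.19351 + 0.02902j  product -0.00013 - 0.00127j
Accumulated sum -0.19209 + 0.00000j; after 4π/(2l+1) scaling, -0.18569 + 0.00000j ⇒ P_6 = -0.185686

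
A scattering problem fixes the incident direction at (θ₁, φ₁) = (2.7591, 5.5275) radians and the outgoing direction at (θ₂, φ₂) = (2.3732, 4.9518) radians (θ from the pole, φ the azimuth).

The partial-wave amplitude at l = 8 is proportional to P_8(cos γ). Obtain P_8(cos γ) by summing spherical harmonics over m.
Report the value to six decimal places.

Expand P_8 via completeness: Σ_{m} conj(Y_{8,m}) at Ω₁ times Y_{8,m} at Ω₂ —
  term(m=-8) = (-0.000001, -0.000005)   from Y*(Ω₁)=(0.000189, 0.000046), Y(Ω₂)=(-0.009473, -0.026403)
  term(m=-7) = (-0.000141, -0.000174)   from Y*(Ω₁)=(-0.001053, -0.001617), Y(Ω₂)=(0.115447, -0.012176)
  term(m=-6) = (-0.003304, -0.001068)   from Y*(Ω₁)=(-0.002149, 0.011927), Y(Ω₂)=(-0.038371, 0.283923)
  term(m=-5) = (-0.023568, 0.006348)   from Y*(Ω₁)=(0.043535, -0.032200), Y(Ω₂)=(-0.419632, -0.164569)
  term(m=-4) = (-0.045723, 0.050886)   from Y*(Ω₁)=(-0.174523, -0.020840), Y(Ω₂)=(0.223975, -0.318318)
  term(m=-3) = (0.000233, -0.001477)   from Y*(Ω₁)=(0.257057, 0.307516), Y(Ω₂)=(-0.002455, -0.002809)
  term(m=-2) = (-0.086526, -0.194071)   from Y*(Ω₁)=(0.033746, -0.567208), Y(Ω₂)=(0.331900, -0.172294)
  term(m=-1) = (-0.043515, -0.028243)   from Y*(Ω₁)=(-0.208198, 0.196179), Y(Ω₂)=(0.043003, 0.176177)
  term(m=+0) = (-0.127421, -0.000000)   from Y*(Ω₁)=(-0.392665, -0.000000), Y(Ω₂)=(0.324502, 0.000000)
  term(m=+1) = (-0.043515, 0.028243)   from Y*(Ω₁)=(0.208198, 0.196179), Y(Ω₂)=(-0.043003, 0.176177)
  term(m=+2) = (-0.086526, 0.194071)   from Y*(Ω₁)=(0.033746, 0.567208), Y(Ω₂)=(0.331900, 0.172294)
  term(m=+3) = (0.000233, 0.001477)   from Y*(Ω₁)=(-0.257057, 0.307516), Y(Ω₂)=(0.002455, -0.002809)
  term(m=+4) = (-0.045723, -0.050886)   from Y*(Ω₁)=(-0.174523, 0.020840), Y(Ω₂)=(0.223975, 0.318318)
  term(m=+5) = (-0.023568, -0.006348)   from Y*(Ω₁)=(-0.043535, -0.032200), Y(Ω₂)=(0.419632, -0.164569)
  term(m=+6) = (-0.003304, 0.001068)   from Y*(Ω₁)=(-0.002149, -0.011927), Y(Ω₂)=(-0.038371, -0.283923)
  term(m=+7) = (-0.000141, 0.000174)   from Y*(Ω₁)=(0.001053, -0.001617), Y(Ω₂)=(-0.115447, -0.012176)
  term(m=+8) = (-0.000001, 0.000005)   from Y*(Ω₁)=(0.000189, -0.000046), Y(Ω₂)=(-0.009473, 0.026403)
Σ over m = (-0.532511, -0.000000); ×(4π/17) → (-0.393631, -0.000000). Real part: -0.393631

-0.393631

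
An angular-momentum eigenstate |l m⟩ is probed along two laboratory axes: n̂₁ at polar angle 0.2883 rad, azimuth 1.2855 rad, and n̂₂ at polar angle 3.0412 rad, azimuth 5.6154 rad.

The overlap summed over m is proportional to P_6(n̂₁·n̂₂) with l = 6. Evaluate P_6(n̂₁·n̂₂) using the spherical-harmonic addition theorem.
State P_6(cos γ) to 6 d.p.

Addition theorem: P_6(cos γ) = (4π/13) Σ_m Y*_{lm}(Ω₁) Y_{lm}(Ω₂), m = −6…6:
  m=-6: Y*=(0.000036, 0.000253)  Y=(-0.000000, -0.000000)  product (0.000000, -0.000000)
  m=-5: Y*=(0.002950, 0.000429)  Y=(0.000017, 0.000003)  product (0.000000, 0.000000)
  m=-4: Y*=(0.008848, -0.019312)  Y=(-0.000317, 0.000161)  product (0.000000, 0.000008)
  m=-3: Y*=(-0.077077, -0.066910)  Y=(0.002158, -0.004674)  product (-0.000479, 0.000216)
  m=-2: Y*=(-0.273327, 0.175423)  Y=(0.011835, 0.049380)  product (-0.011897, -0.011421)
  m=-1: Y*=(0.167683, 0.571716)  Y=(-0.246502, -0.194405)  product (0.069810, -0.173527)
  m=+0: Y*=(0.303045, -0.000000)  Y=(0.912241, 0.000000)  product (0.276451, 0.000000)
  m=+1: Y*=(-0.167683, 0.571716)  Y=(0.246502, -0.194405)  product (0.069810, 0.173527)
  m=+2: Y*=(-0.273327, -0.175423)  Y=(0.011835, -0.049380)  product (-0.011897, 0.011421)
  m=+3: Y*=(0.077077, -0.066910)  Y=(-0.002158, -0.004674)  product (-0.000479, -0.000216)
  m=+4: Y*=(0.008848, 0.019312)  Y=(-0.000317, -0.000161)  product (0.000000, -0.000008)
  m=+5: Y*=(-0.002950, 0.000429)  Y=(-0.000017, 0.000003)  product (0.000000, -0.000000)
  m=+6: Y*=(0.000036, -0.000253)  Y=(-0.000000, 0.000000)  product (0.000000, 0.000000)
Accumulated sum (0.391320, 0.000000); after 4π/(2l+1) scaling, (0.378267, 0.000000) ⇒ P_6 = 0.378267

0.378267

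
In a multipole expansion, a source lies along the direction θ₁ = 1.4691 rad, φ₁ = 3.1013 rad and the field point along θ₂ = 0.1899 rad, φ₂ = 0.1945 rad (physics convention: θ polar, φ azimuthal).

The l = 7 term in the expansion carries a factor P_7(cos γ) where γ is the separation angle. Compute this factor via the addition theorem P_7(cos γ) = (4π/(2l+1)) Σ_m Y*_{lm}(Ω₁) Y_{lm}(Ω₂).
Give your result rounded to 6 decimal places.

Summing Y*_{l m}(θ₁,φ₁)·Y_{l m}(θ₂,φ₂) over m ∈ [−7, 7]; prefactor 4π/(2·7+1) = 0.837758:
  m=-7: -0.463179+0.134217i × +0.000001-0.000004i = +0.000000+0.000002i  (running Σ = +0.000000+0.000002i)
  m=-6: +0.178776-0.044082i × +0.000033-0.000076i = +0.000002-0.000015i  (running Σ = +0.000003-0.000013i)
  m=-5: +0.303379-0.061960i × +0.000571-0.000838i = +0.000121-0.000290i  (running Σ = +0.000124-0.000303i)
  m=-4: -0.206435+0.033562i × +0.006215-0.006124i = -0.001078+0.001473i  (running Σ = -0.000953+0.001170i)
  m=-3: -0.252485+0.030669i × +0.044922-0.029657i = -0.010433+0.008866i  (running Σ = -0.011386+0.010036i)
  m=-2: +0.217511-0.017566i × +0.212298-0.087018i = +0.044649-0.022657i  (running Σ = +0.033262-0.012621i)
  m=-1: +0.232429-0.009370i × +0.586672-0.115569i = +0.135277-0.032359i  (running Σ = +0.168539-0.044980i)
  m=0: -0.220631-0.000000i × +0.606092+0.000000i = -0.133723-0.000000i  (running Σ = +0.034816-0.044980i)
  m=1: -0.232429-0.009370i × -0.586672-0.115569i = +0.135277+0.032359i  (running Σ = +0.170093-0.012621i)
  m=2: +0.217511+0.017566i × +0.212298+0.087018i = +0.044649+0.022657i  (running Σ = +0.214741+0.010036i)
  m=3: +0.252485+0.030669i × -0.044922-0.029657i = -0.010433-0.008866i  (running Σ = +0.204309+0.001170i)
  m=4: -0.206435-0.033562i × +0.006215+0.006124i = -0.001078-0.001473i  (running Σ = +0.203231-0.000303i)
  m=5: -0.303379-0.061960i × -0.000571-0.000838i = +0.000121+0.000290i  (running Σ = +0.203353-0.000013i)
  m=6: +0.178776+0.044082i × +0.000033+0.000076i = +0.000002+0.000015i  (running Σ = +0.203355+0.000002i)
  m=7: +0.463179+0.134217i × -0.000001-0.000004i = +0.000000-0.000002i  (running Σ = +0.203355+0.000000i)
Σ over m = +0.203355+0.000000i; ×(4π/15) → +0.170362+0.000000i. Real part: 0.170362

0.170362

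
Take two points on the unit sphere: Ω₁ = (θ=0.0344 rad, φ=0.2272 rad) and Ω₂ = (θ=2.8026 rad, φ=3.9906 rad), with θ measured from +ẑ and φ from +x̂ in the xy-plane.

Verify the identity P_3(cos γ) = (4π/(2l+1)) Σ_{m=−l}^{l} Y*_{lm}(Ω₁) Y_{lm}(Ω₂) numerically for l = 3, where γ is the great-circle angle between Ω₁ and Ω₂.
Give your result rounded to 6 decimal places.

Expand P_3 via completeness: Σ_{m} conj(Y_{3,m}) at Ω₁ times Y_{3,m} at Ω₂ —
  m=-3: Y*=0.00001 + 0.00001j  Y=0.01271 + 0.00859j  product 0.00000 + 0.00000j
  m=-2: Y*=0.00109 + 0.00053j  Y=0.01352 + 0.10572j  product -0.00004 + 0.00012j
  m=-1: Y*=0.04325 + 0.01000j  Y=-0.24477 + 0.27807j  product -0.01337 + 0.00958j
  m=+0: Y*=0.74371 + 0.00000j  Y=-0.50929 + 0.00000j  product -0.37876 + 0.00000j
  m=+1: Y*=-0.04325 + 0.01000j  Y=0.24477 + 0.27807j  product -0.01337 - 0.00958j
  m=+2: Y*=0.00109 - 0.00053j  Y=0.01352 - 0.10572j  product -0.00004 - 0.00012j
  m=+3: Y*=-0.00001 + 0.00001j  Y=-0.01271 + 0.00859j  product 0.00000 - 0.00000j
Accumulated sum -0.40558 + 0.00000j; after 4π/(2l+1) scaling, -0.72810 + 0.00000j ⇒ P_3 = -0.728095

-0.728095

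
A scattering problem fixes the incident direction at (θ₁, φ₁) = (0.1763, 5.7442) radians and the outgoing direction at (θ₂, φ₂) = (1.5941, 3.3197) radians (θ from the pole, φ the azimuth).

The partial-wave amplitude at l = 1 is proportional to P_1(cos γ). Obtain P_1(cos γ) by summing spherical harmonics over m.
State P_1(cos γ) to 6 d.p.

Expand P_1 via completeness: Σ_{m} conj(Y_{1,m}) at Ω₁ times Y_{1,m} at Ω₂ —
  term(m=-1) = (-0.015775, 0.013755)   from Y*(Ω₁)=(0.052005, -0.031102), Y(Ω₂)=(-0.339936, 0.061194)
  term(m=+0) = (-0.005477, 0.000000)   from Y*(Ω₁)=(0.481029, -0.000000), Y(Ω₂)=(-0.011385, 0.000000)
  term(m=+1) = (-0.015775, -0.013755)   from Y*(Ω₁)=(-0.052005, -0.031102), Y(Ω₂)=(0.339936, 0.061194)
Total Σ_m = (-0.037027, 0.000000). Multiply by 4.188790: (-0.155098, 0.000000). P_1(cos γ) = -0.155098

-0.155098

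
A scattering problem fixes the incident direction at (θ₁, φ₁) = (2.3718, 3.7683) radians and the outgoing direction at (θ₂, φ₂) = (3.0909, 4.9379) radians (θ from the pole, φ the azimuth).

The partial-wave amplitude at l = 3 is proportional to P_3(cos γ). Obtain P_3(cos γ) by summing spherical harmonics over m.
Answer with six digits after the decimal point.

-0.120194

Expand P_3 via completeness: Σ_{m} conj(Y_{3,m}) at Ω₁ times Y_{3,m} at Ω₂ —
  term(m=-3) = -0.000007+0.000003i   from Y*(Ω₁)=+0.042819-0.133984i, Y(Ω₂)=-0.000034-0.000042i
  term(m=-2) = -0.000647-0.000670i   from Y*(Ω₁)=-0.110935-0.337717i, Y(Ω₂)=+0.002359-0.001142i
  term(m=-1) = +0.009050-0.021335i   from Y*(Ω₁)=-0.287489-0.208166i, Y(Ω₂)=+0.014600+0.063640i
  term(m=+0) = -0.083745+0.000000i   from Y*(Ω₁)=+0.113076-0.000000i, Y(Ω₂)=-0.740609+0.000000i
  term(m=+1) = +0.009050+0.021335i   from Y*(Ω₁)=+0.287489-0.208166i, Y(Ω₂)=-0.014600+0.063640i
  term(m=+2) = -0.000647+0.000670i   from Y*(Ω₁)=-0.110935+0.337717i, Y(Ω₂)=+0.002359+0.001142i
  term(m=+3) = -0.000007-0.000003i   from Y*(Ω₁)=-0.042819-0.133984i, Y(Ω₂)=+0.000034-0.000042i
Σ over m = -0.066953+0.000000i; ×(4π/7) → -0.120194+0.000000i. Real part: -0.120194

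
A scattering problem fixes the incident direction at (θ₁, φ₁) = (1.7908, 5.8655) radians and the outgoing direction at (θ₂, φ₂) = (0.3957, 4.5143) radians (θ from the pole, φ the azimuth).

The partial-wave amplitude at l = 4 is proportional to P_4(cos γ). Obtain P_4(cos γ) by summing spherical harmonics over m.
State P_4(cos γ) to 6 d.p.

Expand P_4 via completeness: Σ_{m} conj(Y_{4,m}) at Ω₁ times Y_{4,m} at Ω₂ —
  m=-4: Y*=(-0.040050, -0.399382)  Y=(0.006859, 0.006955)  product (0.002503, -0.003018)
  m=-3: Y*=(-0.079316, 0.241168)  Y=(0.037033, -0.054803)  product (0.010279, 0.013278)
  m=-2: Y*=(-0.142486, 0.157489)  Y=(-0.227425, -0.095131)  product (0.047387, -0.022262)
  m=-1: Y*=(0.245577, -0.108987)  Y=(-0.098015, 0.488313)  product (0.029150, 0.130601)
  m=+0: Y*=(0.174611, -0.000000)  Y=(0.299332, 0.000000)  product (0.052267, 0.000000)
  m=+1: Y*=(-0.245577, -0.108987)  Y=(0.098015, 0.488313)  product (0.029150, -0.130601)
  m=+2: Y*=(-0.142486, -0.157489)  Y=(-0.227425, 0.095131)  product (0.047387, 0.022262)
  m=+3: Y*=(0.079316, 0.241168)  Y=(-0.037033, -0.054803)  product (0.010279, -0.013278)
  m=+4: Y*=(-0.040050, 0.399382)  Y=(0.006859, -0.006955)  product (0.002503, 0.003018)
Σ over m = (0.230905, 0.000000); ×(4π/9) → (0.322404, 0.000000). Real part: 0.322404

0.322404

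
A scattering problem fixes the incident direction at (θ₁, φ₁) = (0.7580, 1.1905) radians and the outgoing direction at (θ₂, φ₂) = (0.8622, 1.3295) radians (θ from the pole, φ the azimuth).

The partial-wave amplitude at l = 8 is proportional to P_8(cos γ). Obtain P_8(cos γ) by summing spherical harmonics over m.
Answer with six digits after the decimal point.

0.656657

Expand P_8 via completeness: Σ_{m} conj(Y_{8,m}) at Ω₁ times Y_{8,m} at Ω₂ —
  m=-8: (-0.025589, -0.002547) × (-0.020033, 0.053292) = (0.000648, -0.001313)  (running Σ = (0.000648, -0.001313))
  m=-7: (-0.050131, 0.096405) × (-0.193824, -0.023033) = (0.011937, -0.017531)  (running Σ = (0.012585, -0.018844))
  m=-6: (0.179205, 0.208079) × (-0.047369, -0.383114) = (0.071229, -0.078513)  (running Σ = (0.083815, -0.097356))
  m=-5: (0.421175, -0.144586) × (0.418296, -0.159512) = (0.153113, -0.127662)  (running Σ = (0.236927, -0.225018))
  m=-4: (0.020110, -0.405026) × (0.105407, 0.152233) = (0.063778, -0.039631)  (running Σ = (0.300705, -0.264649))
  m=-3: (-0.025337, -0.011617) × (0.167469, -0.189451) = (-0.006444, 0.002855)  (running Σ = (0.294261, -0.261795))
  m=-2: (0.264349, -0.251549) × (0.298164, 0.156212) = (0.118114, -0.033709)  (running Σ = (0.412375, -0.295503))
  m=-1: (-0.078454, -0.196255) × (0.025712, -0.104480) = (-0.022522, 0.003151)  (running Σ = (0.389854, -0.292353))
  m=0: (0.307179, -0.000000) × (0.353635, 0.000000) = (0.108629, 0.000000)  (running Σ = (0.498483, -0.292353))
  m=1: (0.078454, -0.196255) × (-0.025712, -0.104480) = (-0.022522, -0.003151)  (running Σ = (0.475961, -0.295503))
  m=2: (0.264349, 0.251549) × (0.298164, -0.156212) = (0.118114, 0.033709)  (running Σ = (0.594075, -0.261795))
  m=3: (0.025337, -0.011617) × (-0.167469, -0.189451) = (-0.006444, -0.002855)  (running Σ = (0.587631, -0.264649))
  m=4: (0.020110, 0.405026) × (0.105407, -0.152233) = (0.063778, 0.039631)  (running Σ = (0.651409, -0.225018))
  m=5: (-0.421175, -0.144586) × (-0.418296, -0.159512) = (0.153113, 0.127662)  (running Σ = (0.804522, -0.097356))
  m=6: (0.179205, -0.208079) × (-0.047369, 0.383114) = (0.071229, 0.078513)  (running Σ = (0.875751, -0.018844))
  m=7: (0.050131, 0.096405) × (0.193824, -0.023033) = (0.011937, 0.017531)  (running Σ = (0.887688, -0.001313))
  m=8: (-0.025589, 0.002547) × (-0.020033, -0.053292) = (0.000648, 0.001313)  (running Σ = (0.888336, -0.000000))
Total Σ_m = (0.888336, -0.000000). Multiply by 0.739198: (0.656657, -0.000000). P_8(cos γ) = 0.656657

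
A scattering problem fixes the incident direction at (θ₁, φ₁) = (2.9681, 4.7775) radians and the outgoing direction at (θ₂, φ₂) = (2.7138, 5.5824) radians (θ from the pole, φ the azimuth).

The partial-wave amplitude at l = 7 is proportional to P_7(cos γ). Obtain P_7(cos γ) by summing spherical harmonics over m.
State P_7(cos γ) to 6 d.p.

-0.039202

Addition theorem: P_7(cos γ) = (4π/15) Σ_m Y*_{lm}(Ω₁) Y_{lm}(Ω₂), m = −7…7:
  m=-7: -0.00000 + 0.00000j × 0.00020 - 0.00104j = 0.00000 + 0.00000j  (running Σ = 0.00000 + 0.00000j)
  m=-6: 0.00005 + 0.00002j × 0.00422 + 0.00758j = 0.00000 + 0.00000j  (running Σ = 0.00000 + 0.00000j)
  m=-5: 0.00021 - 0.00062j × -0.04116 - 0.01560j = -0.00002 + 0.00002j  (running Σ = -0.00002 + 0.00002j)
  m=-4: -0.00596 - 0.00159j × 0.14483 - 0.05098j = -0.00094 + 0.00007j  (running Σ = -0.00096 + 0.00010j)
  m=-3: -0.00813 + 0.04107j × -0.18568 + 0.31577j = -0.01146 - 0.01019j  (running Σ = -0.01242 - 0.01010j)
  m=-2: 0.19526 + 0.02557j × -0.09055 - 0.52999j = -0.00413 - 0.10580j  (running Σ = -0.01655 - 0.11590j)
  m=-1: 0.03718 - 0.57015j × 0.22121 + 0.18662j = 0.11462 - 0.11918j  (running Σ = 0.09807 - 0.23508j)
  m=0: -0.67794 + 0.00000j × 0.35835 + 0.00000j = -0.24294 + 0.00000j  (running Σ = -0.14487 - 0.23508j)
  m=1: -0.03718 - 0.57015j × -0.22121 + 0.18662j = 0.11462 + 0.11918j  (running Σ = -0.03024 - 0.11590j)
  m=2: 0.19526 - 0.02557j × -0.09055 + 0.52999j = -0.00413 + 0.10580j  (running Σ = -0.03437 - 0.01010j)
  m=3: 0.00813 + 0.04107j × 0.18568 + 0.31577j = -0.01146 + 0.01019j  (running Σ = -0.04583 + 0.00010j)
  m=4: -0.00596 + 0.00159j × 0.14483 + 0.05098j = -0.00094 - 0.00007j  (running Σ = -0.04678 + 0.00002j)
  m=5: -0.00021 - 0.00062j × 0.04116 - 0.01560j = -0.00002 - 0.00002j  (running Σ = -0.04679 + 0.00000j)
  m=6: 0.00005 - 0.00002j × 0.00422 - 0.00758j = 0.00000 - 0.00000j  (running Σ = -0.04679 + 0.00000j)
  m=7: 0.00000 + 0.00000j × -0.00020 - 0.00104j = 0.00000 - 0.00000j  (running Σ = -0.04679 + 0.00000j)
Accumulated sum -0.04679 + 0.00000j; after 4π/(2l+1) scaling, -0.03920 + 0.00000j ⇒ P_7 = -0.039202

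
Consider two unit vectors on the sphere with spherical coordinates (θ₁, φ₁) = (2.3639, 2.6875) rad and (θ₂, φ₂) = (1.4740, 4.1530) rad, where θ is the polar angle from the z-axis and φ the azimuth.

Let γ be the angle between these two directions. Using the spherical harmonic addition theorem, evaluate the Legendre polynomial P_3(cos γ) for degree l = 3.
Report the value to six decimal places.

-0.006802

Addition theorem: P_3(cos γ) = (4π/7) Σ_m Y*_{lm}(Ω₁) Y_{lm}(Ω₂), m = −3…3:
  m=-3: -0.02983 + 0.14099j × 0.40902 + 0.04409j = -0.01842 + 0.05635j  (running Σ = -0.01842 + 0.05635j)
  m=-2: -0.22053 + 0.28263j × -0.04274 - 0.08802j = 0.03430 + 0.00733j  (running Σ = 0.01588 + 0.06369j)
  m=-1: -0.31351 + 0.15303j × 0.16273 - 0.25991j = -0.01124 + 0.10639j  (running Σ = 0.00464 + 0.17007j)
  m=0: 0.12271 + 0.00000j × -0.10651 + 0.00000j = -0.01307 + 0.00000j  (running Σ = -0.00843 + 0.17007j)
  m=1: 0.31351 + 0.15303j × -0.16273 - 0.25991j = -0.01124 - 0.10639j  (running Σ = -0.01967 + 0.06369j)
  m=2: -0.22053 - 0.28263j × -0.04274 + 0.08802j = 0.03430 - 0.00733j  (running Σ = 0.01463 + 0.05635j)
  m=3: 0.02983 + 0.14099j × -0.40902 + 0.04409j = -0.01842 - 0.05635j  (running Σ = -0.00379 - 0.00000j)
Total Σ_m = -0.00379 - 0.00000j. Multiply by 1.795196: -0.00680 - 0.00000j. P_3(cos γ) = -0.006802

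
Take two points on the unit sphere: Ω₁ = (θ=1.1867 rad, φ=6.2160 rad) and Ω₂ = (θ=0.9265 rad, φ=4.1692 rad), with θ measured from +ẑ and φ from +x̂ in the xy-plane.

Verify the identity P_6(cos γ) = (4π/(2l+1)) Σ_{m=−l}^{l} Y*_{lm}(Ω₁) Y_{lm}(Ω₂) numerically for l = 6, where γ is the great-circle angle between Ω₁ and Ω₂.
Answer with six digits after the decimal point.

-0.229676

Term-by-term m-sum for l=6 (normalisation 4π/13 = 0.966644):
  m=-6: Y*=0.28223 - 0.12036j  Y=0.12531 + 0.01480j  product 0.03715 - 0.01091j
  m=-5: Y*=0.40557 - 0.14161j  Y=-0.13559 - 0.29908j  product -0.09734 - 0.10210j
  m=-4: Y*=0.13841 - 0.03812j  Y=-0.24505 + 0.35669j  product -0.02032 + 0.05871j
  m=-3: Y*=-0.27739 + 0.05668j  Y=0.19331 + 0.01137j  product -0.05427 + 0.00780j
  m=-2: Y*=-0.24327 + 0.03289j  Y=0.11623 + 0.22087j  product -0.03554 - 0.04991j
  m=-1: Y*=0.20538 - 0.01382j  Y=0.15624 - 0.25878j  product 0.02851 - 0.05531j
  m=+0: Y*=0.26524 + 0.00000j  Y=0.17348 + 0.00000j  product 0.04602 + 0.00000j
  m=+1: Y*=-0.20538 - 0.01382j  Y=-0.15624 - 0.25878j  product 0.02851 + 0.05531j
  m=+2: Y*=-0.24327 - 0.03289j  Y=0.11623 - 0.22087j  product -0.03554 + 0.04991j
  m=+3: Y*=0.27739 + 0.05668j  Y=-0.19331 + 0.01137j  product -0.05427 - 0.00780j
  m=+4: Y*=0.13841 + 0.03812j  Y=-0.24505 - 0.35669j  product -0.02032 - 0.05871j
  m=+5: Y*=-0.40557 - 0.14161j  Y=0.13559 - 0.29908j  product -0.09734 + 0.10210j
  m=+6: Y*=0.28223 + 0.12036j  Y=0.12531 - 0.01480j  product 0.03715 + 0.01091j
Σ over m = -0.23760 + 0.00000j; ×(4π/13) → -0.22968 + 0.00000j. Real part: -0.229676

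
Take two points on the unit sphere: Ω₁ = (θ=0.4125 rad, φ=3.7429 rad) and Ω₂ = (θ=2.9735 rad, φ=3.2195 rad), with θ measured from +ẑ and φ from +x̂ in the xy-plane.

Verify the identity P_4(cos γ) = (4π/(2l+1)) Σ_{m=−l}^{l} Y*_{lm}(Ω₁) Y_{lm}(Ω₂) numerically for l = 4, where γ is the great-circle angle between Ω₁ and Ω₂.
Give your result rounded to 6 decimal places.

Expand P_4 via completeness: Σ_{m} conj(Y_{4,m}) at Ω₁ times Y_{4,m} at Ω₂ —
  m=-4: Y*=-0.008470+0.007677i  Y=+0.000330-0.000106i  product -0.000002+0.000003i
  m=-3: Y*=+0.017069-0.071886i  Y=+0.005622-0.001338i  product -0.000000-0.000427i
  m=-2: Y*=+0.094336+0.244537i  Y=+0.053687-0.008434i  product +0.007127+0.012333i
  m=-1: Y*=-0.411911-0.282595i  Y=+0.295943-0.023103i  product -0.128431-0.074115i
  m=+0: Y*=+0.261844-0.000000i  Y=+0.730747+0.000000i  product +0.191342+0.000000i
  m=+1: Y*=+0.411911-0.282595i  Y=-0.295943-0.023103i  product -0.128431+0.074115i
  m=+2: Y*=+0.094336-0.244537i  Y=+0.053687+0.008434i  product +0.007127-0.012333i
  m=+3: Y*=-0.017069-0.071886i  Y=-0.005622-0.001338i  product -0.000000+0.000427i
  m=+4: Y*=-0.008470-0.007677i  Y=+0.000330+0.000106i  product -0.000002-0.000003i
Total Σ_m = -0.051270-0.000000i. Multiply by 1.396263: -0.071586-0.000000i. P_4(cos γ) = -0.071586

-0.071586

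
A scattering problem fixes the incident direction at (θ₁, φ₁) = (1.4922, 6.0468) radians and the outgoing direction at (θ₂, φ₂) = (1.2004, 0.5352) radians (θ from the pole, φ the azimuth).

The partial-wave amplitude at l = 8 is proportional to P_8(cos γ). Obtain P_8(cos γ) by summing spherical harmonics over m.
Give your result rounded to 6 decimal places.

Summing Y*_{l m}(θ₁,φ₁)·Y_{l m}(θ₂,φ₂) over m ∈ [−8, 8]; prefactor 4π/(2·8+1) = 0.739198:
  term(m=-8) = +0.146876+0.016297i   from Y*(Ω₁)=-0.158312-0.477265i, Y(Ω₂)=-0.122724+0.267037i
  term(m=-7) = +0.045958+0.055830i   from Y*(Ω₁)=-0.013275-0.157853i, Y(Ω₂)=-0.375513+0.259561i
  term(m=-6) = +0.006620-0.079691i   from Y*(Ω₁)=-0.050935+0.331439i, Y(Ω₂)=-0.237890+0.016586i
  term(m=-5) = -0.029549+0.025725i   from Y*(Ω₁)=-0.069301+0.169137i, Y(Ω₂)=+0.191524+0.096228i
  term(m=-4) = +0.092647+0.005124i   from Y*(Ω₁)=+0.164707-0.228166i, Y(Ω₂)=+0.177937+0.277605i
  term(m=-3) = -0.008798-0.009559i   from Y*(Ω₁)=+0.146509-0.125714i, Y(Ω₂)=-0.002342-0.067256i
  term(m=-2) = -0.002370+0.085752i   from Y*(Ω₁)=-0.228880+0.117062i, Y(Ω₂)=+0.160096-0.292779i
  term(m=-1) = +0.000480-0.000467i   from Y*(Ω₁)=-0.191653+0.046167i, Y(Ω₂)=-0.002921+0.001732i
  term(m=+0) = -0.082276+0.000000i   from Y*(Ω₁)=+0.249823-0.000000i, Y(Ω₂)=-0.329335+0.000000i
  term(m=+1) = +0.000480+0.000467i   from Y*(Ω₁)=+0.191653+0.046167i, Y(Ω₂)=+0.002921+0.001732i
  term(m=+2) = -0.002370-0.085752i   from Y*(Ω₁)=-0.228880-0.117062i, Y(Ω₂)=+0.160096+0.292779i
  term(m=+3) = -0.008798+0.009559i   from Y*(Ω₁)=-0.146509-0.125714i, Y(Ω₂)=+0.002342-0.067256i
  term(m=+4) = +0.092647-0.005124i   from Y*(Ω₁)=+0.164707+0.228166i, Y(Ω₂)=+0.177937-0.277605i
  term(m=+5) = -0.029549-0.025725i   from Y*(Ω₁)=+0.069301+0.169137i, Y(Ω₂)=-0.191524+0.096228i
  term(m=+6) = +0.006620+0.079691i   from Y*(Ω₁)=-0.050935-0.331439i, Y(Ω₂)=-0.237890-0.016586i
  term(m=+7) = +0.045958-0.055830i   from Y*(Ω₁)=+0.013275-0.157853i, Y(Ω₂)=+0.375513+0.259561i
  term(m=+8) = +0.146876-0.016297i   from Y*(Ω₁)=-0.158312+0.477265i, Y(Ω₂)=-0.122724-0.267037i
Total Σ_m = +0.421454+0.000000i. Multiply by 0.739198: +0.311538+0.000000i. P_8(cos γ) = 0.311538

0.311538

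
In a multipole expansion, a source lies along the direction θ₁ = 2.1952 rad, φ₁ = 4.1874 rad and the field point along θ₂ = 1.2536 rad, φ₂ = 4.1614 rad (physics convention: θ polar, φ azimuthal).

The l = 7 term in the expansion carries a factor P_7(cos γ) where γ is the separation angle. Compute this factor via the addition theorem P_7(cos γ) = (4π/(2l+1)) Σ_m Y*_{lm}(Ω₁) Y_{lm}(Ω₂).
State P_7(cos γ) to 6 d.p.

Summing Y*_{l m}(θ₁,φ₁)·Y_{l m}(θ₂,φ₂) over m ∈ [−7, 7]; prefactor 4π/(2·7+1) = 0.837758:
  term(m=-7) = 0.03977 + 0.00732j   from Y*(Ω₁)=-0.05882 - 0.09963j, Y(Ω₂)=-0.22922 + 0.26382j
  term(m=-6) = -0.13228 - 0.02081j   from Y*(Ω₁)=-0.31192 + 0.00260j, Y(Ω₂)=0.42350 + 0.07023j
  term(m=-5) = 0.03311 + 0.00433j   from Y*(Ω₁)=-0.21936 + 0.38612j, Y(Ω₂)=-0.02836 - 0.06965j
  term(m=-4) = 0.08635 + 0.00901j   from Y*(Ω₁)=0.13541 + 0.23155j, Y(Ω₂)=0.19152 - 0.26094j
  term(m=-3) = 0.03297 + 0.00258j   from Y*(Ω₁)=-0.16858 + 0.00070j, Y(Ω₂)=-0.19551 - 0.01610j
  term(m=-2) = 0.08820 + 0.00459j   from Y*(Ω₁)=-0.17650 + 0.30767j, Y(Ω₂)=-0.11250 - 0.22213j
  term(m=-1) = 0.00538 + 0.00014j   from Y*(Ω₁)=-0.01157 - 0.01998j, Y(Ω₂)=-0.12212 + 0.19874j
  term(m=+0) = 0.07903 + 0.00000j   from Y*(Ω₁)=-0.35276 + 0.00000j, Y(Ω₂)=-0.22404 + 0.00000j
  term(m=+1) = 0.00538 - 0.00014j   from Y*(Ω₁)=0.01157 - 0.01998j, Y(Ω₂)=0.12212 + 0.19874j
  term(m=+2) = 0.08820 - 0.00459j   from Y*(Ω₁)=-0.17650 - 0.30767j, Y(Ω₂)=-0.11250 + 0.22213j
  term(m=+3) = 0.03297 - 0.00258j   from Y*(Ω₁)=0.16858 + 0.00070j, Y(Ω₂)=0.19551 - 0.01610j
  term(m=+4) = 0.08635 - 0.00901j   from Y*(Ω₁)=0.13541 - 0.23155j, Y(Ω₂)=0.19152 + 0.26094j
  term(m=+5) = 0.03311 - 0.00433j   from Y*(Ω₁)=0.21936 + 0.38612j, Y(Ω₂)=0.02836 - 0.06965j
  term(m=+6) = -0.13228 + 0.02081j   from Y*(Ω₁)=-0.31192 - 0.00260j, Y(Ω₂)=0.42350 - 0.07023j
  term(m=+7) = 0.03977 - 0.00732j   from Y*(Ω₁)=0.05882 - 0.09963j, Y(Ω₂)=0.22922 + 0.26382j
Σ over m = 0.38603 + 0.00000j; ×(4π/15) → 0.32340 + 0.00000j. Real part: 0.323401

0.323401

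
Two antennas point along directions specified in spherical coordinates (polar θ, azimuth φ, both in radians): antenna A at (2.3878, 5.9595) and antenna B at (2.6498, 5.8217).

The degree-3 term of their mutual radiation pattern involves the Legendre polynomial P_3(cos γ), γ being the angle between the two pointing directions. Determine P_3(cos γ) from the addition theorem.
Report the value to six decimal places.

0.787106

Addition theorem: P_3(cos γ) = (4π/7) Σ_m Y*_{lm}(Ω₁) Y_{lm}(Ω₂), m = −3…3:
  m=-3: Y*=(0.075496, -0.110414)  Y=(0.008139, 0.043170)  product (0.005381, 0.002361)
  m=-2: Y*=(-0.278411, 0.210497)  Y=(-0.121219, -0.160177)  product (0.067465, 0.019079)
  m=-1: Y*=(0.347668, -0.116637)  Y=(0.394232, 0.196051)  product (0.159929, 0.022179)
  m=+0: Y*=(0.093073, -0.000000)  Y=(-0.291155, 0.000000)  product (-0.027099, 0.000000)
  m=+1: Y*=(-0.347668, -0.116637)  Y=(-0.394232, 0.196051)  product (0.159929, -0.022179)
  m=+2: Y*=(-0.278411, -0.210497)  Y=(-0.121219, 0.160177)  product (0.067465, -0.019079)
  m=+3: Y*=(-0.075496, -0.110414)  Y=(-0.008139, 0.043170)  product (0.005381, -0.002361)
Total Σ_m = (0.438452, -0.000000). Multiply by 1.795196: (0.787106, -0.000000). P_3(cos γ) = 0.787106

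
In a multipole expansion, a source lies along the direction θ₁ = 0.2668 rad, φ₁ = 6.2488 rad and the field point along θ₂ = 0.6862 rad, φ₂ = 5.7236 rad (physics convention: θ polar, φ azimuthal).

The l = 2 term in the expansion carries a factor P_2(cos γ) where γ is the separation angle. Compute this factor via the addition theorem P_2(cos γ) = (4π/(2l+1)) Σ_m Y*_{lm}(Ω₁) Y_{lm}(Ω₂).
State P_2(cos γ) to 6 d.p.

0.690339

Summing Y*_{l m}(θ₁,φ₁)·Y_{l m}(θ₂,φ₂) over m ∈ [−2, 2]; prefactor 4π/(2·2+1) = 2.513274:
  term(m=-2) = +0.002070+0.003612i   from Y*(Ω₁)=+0.026786-0.001845i, Y(Ω₂)=+0.067677+0.139523i
  term(m=-1) = +0.064376+0.037305i   from Y*(Ω₁)=+0.196357-0.006754i, Y(Ω₂)=+0.320936+0.201026i
  term(m=+0) = +0.141785+0.000000i   from Y*(Ω₁)=+0.565015-0.000000i, Y(Ω₂)=+0.250940+0.000000i
  term(m=+1) = +0.064376-0.037305i   from Y*(Ω₁)=-0.196357-0.006754i, Y(Ω₂)=-0.320936+0.201026i
  term(m=+2) = +0.002070-0.003612i   from Y*(Ω₁)=+0.026786+0.001845i, Y(Ω₂)=+0.067677-0.139523i
Total Σ_m = +0.274677-0.000000i. Multiply by 2.513274: +0.690339-0.000000i. P_2(cos γ) = 0.690339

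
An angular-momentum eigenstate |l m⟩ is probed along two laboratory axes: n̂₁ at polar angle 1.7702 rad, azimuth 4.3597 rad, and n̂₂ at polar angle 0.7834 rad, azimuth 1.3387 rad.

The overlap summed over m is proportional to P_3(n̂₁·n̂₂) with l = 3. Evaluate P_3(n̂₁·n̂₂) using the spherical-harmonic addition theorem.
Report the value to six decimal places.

-0.173640

Summing Y*_{l m}(θ₁,φ₁)·Y_{l m}(θ₂,φ₂) over m ∈ [−3, 3]; prefactor 4π/(2·3+1) = 1.795196:
  m=-3: Y*=(0.342385, 0.192745)  Y=(-0.094043, 0.112497)  product (-0.053882, 0.020391)
  m=-2: Y*=(0.148083, -0.126096)  Y=(-0.322443, -0.161441)  product (-0.068106, 0.016752)
  m=-1: Y*=(0.087954, 0.238956)  Y=(0.079213, -0.335143)  product (0.087051, -0.010549)
  m=+0: Y*=(0.207259, -0.000000)  Y=(-0.129560, 0.000000)  product (-0.026852, 0.000000)
  m=+1: Y*=(-0.087954, 0.238956)  Y=(-0.079213, -0.335143)  product (0.087051, 0.010549)
  m=+2: Y*=(0.148083, 0.126096)  Y=(-0.322443, 0.161441)  product (-0.068106, -0.016752)
  m=+3: Y*=(-0.342385, 0.192745)  Y=(0.094043, 0.112497)  product (-0.053882, -0.020391)
Total Σ_m = (-0.096725, 0.000000). Multiply by 1.795196: (-0.173640, 0.000000). P_3(cos γ) = -0.173640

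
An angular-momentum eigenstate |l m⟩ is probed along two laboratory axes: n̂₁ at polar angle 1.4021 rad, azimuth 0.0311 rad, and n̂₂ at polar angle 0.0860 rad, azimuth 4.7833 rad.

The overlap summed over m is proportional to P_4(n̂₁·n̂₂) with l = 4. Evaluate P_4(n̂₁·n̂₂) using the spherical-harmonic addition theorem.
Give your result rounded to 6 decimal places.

Term-by-term m-sum for l=4 (normalisation 4π/9 = 1.396263):
  [-4]  conj(Y_{4,-4})(Ω₁) = +0.414705+0.051857i ; Y_{4,-4}(Ω₂) = +0.000023-0.000007i ; Δ = +0.000010-0.000002i
  [-3]  conj(Y_{4,-3})(Ω₁) = +0.200453+0.018757i ; Y_{4,-3}(Ω₂) = -0.000167-0.000772i ; Δ = -0.000019-0.000158i
  [-2]  conj(Y_{4,-2})(Ω₁) = -0.260439-0.016220i ; Y_{4,-2}(Ω₂) = -0.014533+0.002075i ; Δ = +0.003819-0.000305i
  [-1]  conj(Y_{4,-1})(Ω₁) = -0.219350-0.006824i ; Y_{4,-1}(Ω₂) = +0.011326+0.159448i ; Δ = -0.001396-0.035052i
  [+0]  conj(Y_{4,0})(Ω₁) = +0.230838-0.000000i ; Y_{4,0}(Ω₂) = +0.815267+0.000000i ; Δ = +0.188194+0.000000i
  [+1]  conj(Y_{4,1})(Ω₁) = +0.219350-0.006824i ; Y_{4,1}(Ω₂) = -0.011326+0.159448i ; Δ = -0.001396+0.035052i
  [+2]  conj(Y_{4,2})(Ω₁) = -0.260439+0.016220i ; Y_{4,2}(Ω₂) = -0.014533-0.002075i ; Δ = +0.003819+0.000305i
  [+3]  conj(Y_{4,3})(Ω₁) = -0.200453+0.018757i ; Y_{4,3}(Ω₂) = +0.000167-0.000772i ; Δ = -0.000019+0.000158i
  [+4]  conj(Y_{4,4})(Ω₁) = +0.414705-0.051857i ; Y_{4,4}(Ω₂) = +0.000023+0.000007i ; Δ = +0.000010+0.000002i
Accumulated sum +0.193021+0.000000i; after 4π/(2l+1) scaling, +0.269509+0.000000i ⇒ P_4 = 0.269509

0.269509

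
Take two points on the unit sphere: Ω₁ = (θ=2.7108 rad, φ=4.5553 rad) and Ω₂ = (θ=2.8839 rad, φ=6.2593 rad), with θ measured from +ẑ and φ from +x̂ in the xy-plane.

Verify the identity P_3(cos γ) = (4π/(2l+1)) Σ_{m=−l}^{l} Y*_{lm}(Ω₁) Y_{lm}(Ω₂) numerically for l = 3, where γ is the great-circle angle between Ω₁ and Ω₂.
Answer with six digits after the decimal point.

0.318476

Addition theorem: P_3(cos γ) = (4π/7) Σ_m Y*_{lm}(Ω₁) Y_{lm}(Ω₂), m = −3…3:
  [-3]  conj(Y_{3,-3})(Ω₁) = 0.01379 + 0.02707j ; Y_{3,-3}(Ω₂) = 0.00689 + 0.00049j ; Δ = 0.00008 + 0.00019j
  [-2]  conj(Y_{3,-2})(Ω₁) = 0.15401 - 0.05004j ; Y_{3,-2}(Ω₂) = -0.06411 - 0.00306j ; Δ = -0.01003 + 0.00274j
  [-1]  conj(Y_{3,-1})(Ω₁) = -0.06604 - 0.41696j ; Y_{3,-1}(Ω₂) = 0.30262 + 0.00723j ; Δ = -0.01697 - 0.12666j
  [+0]  conj(Y_{3,0})(Ω₁) = -0.38251 + 0.00000j ; Y_{3,0}(Ω₂) = -0.60452 + 0.00000j ; Δ = 0.23124 + 0.00000j
  [+1]  conj(Y_{3,1})(Ω₁) = 0.06604 - 0.41696j ; Y_{3,1}(Ω₂) = -0.30262 + 0.00723j ; Δ = -0.01697 + 0.12666j
  [+2]  conj(Y_{3,2})(Ω₁) = 0.15401 + 0.05004j ; Y_{3,2}(Ω₂) = -0.06411 + 0.00306j ; Δ = -0.01003 - 0.00274j
  [+3]  conj(Y_{3,3})(Ω₁) = -0.01379 + 0.02707j ; Y_{3,3}(Ω₂) = -0.00689 + 0.00049j ; Δ = 0.00008 - 0.00019j
Accumulated sum 0.17740 + 0.00000j; after 4π/(2l+1) scaling, 0.31848 + 0.00000j ⇒ P_3 = 0.318476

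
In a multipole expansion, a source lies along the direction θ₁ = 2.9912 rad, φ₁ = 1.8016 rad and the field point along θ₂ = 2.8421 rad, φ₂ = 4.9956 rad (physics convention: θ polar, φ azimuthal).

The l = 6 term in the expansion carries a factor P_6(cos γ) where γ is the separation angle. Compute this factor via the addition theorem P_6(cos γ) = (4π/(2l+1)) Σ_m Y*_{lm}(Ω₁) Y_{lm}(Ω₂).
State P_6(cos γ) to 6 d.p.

-0.238050

Term-by-term m-sum for l=6 (normalisation 4π/13 = 0.966644):
  m=-6: -0.00000 - 0.00001j × 0.00004 + 0.00032j = 0.00000 - 0.00000j  (running Σ = 0.00000 - 0.00000j)
  m=-5: 0.00011 - 0.00005j × -0.00353 - 0.00055j = -0.00000 + 0.00000j  (running Σ = -0.00000 + 0.00000j)
  m=-4: 0.00106 + 0.00140j × 0.01037 - 0.02214j = 0.00004 - 0.00001j  (running Σ = 0.00004 - 0.00001j)
  m=-3: -0.01072 + 0.01293j × 0.08454 + 0.07432j = -0.00187 + 0.00030j  (running Σ = -0.00183 + 0.00029j)
  m=-2: -0.09779 - 0.04865j × -0.28879 + 0.18365j = 0.03718 - 0.00391j  (running Σ = 0.03535 - 0.00362j)
  m=-1: 0.10064 - 0.42826j × -0.16604 - 0.57053j = -0.26104 + 0.01369j  (running Σ = -0.22569 + 0.01007j)
  m=0: 0.78931 + 0.00000j × 0.25987 + 0.00000j = 0.20512 + 0.00000j  (running Σ = -0.02057 + 0.01007j)
  m=1: -0.10064 - 0.42826j × 0.16604 - 0.57053j = -0.26104 - 0.01369j  (running Σ = -0.28161 - 0.00362j)
  m=2: -0.09779 + 0.04865j × -0.28879 - 0.18365j = 0.03718 + 0.00391j  (running Σ = -0.24444 + 0.00029j)
  m=3: 0.01072 + 0.01293j × -0.08454 + 0.07432j = -0.00187 - 0.00030j  (running Σ = -0.24631 - 0.00001j)
  m=4: 0.00106 - 0.00140j × 0.01037 + 0.02214j = 0.00004 + 0.00001j  (running Σ = -0.24626 + 0.00000j)
  m=5: -0.00011 - 0.00005j × 0.00353 - 0.00055j = -0.00000 - 0.00000j  (running Σ = -0.24626 - 0.00000j)
  m=6: -0.00000 + 0.00001j × 0.00004 - 0.00032j = 0.00000 + 0.00000j  (running Σ = -0.24626 - 0.00000j)
Total Σ_m = -0.24626 - 0.00000j. Multiply by 0.966644: -0.23805 - 0.00000j. P_6(cos γ) = -0.238050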